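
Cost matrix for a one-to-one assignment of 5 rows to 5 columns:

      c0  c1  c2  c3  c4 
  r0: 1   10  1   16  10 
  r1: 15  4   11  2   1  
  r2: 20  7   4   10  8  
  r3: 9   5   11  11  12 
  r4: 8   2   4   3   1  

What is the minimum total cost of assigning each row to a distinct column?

optimal assignment: row0→col0 (cost 1), row1→col3 (cost 2), row2→col2 (cost 4), row3→col1 (cost 5), row4→col4 (cost 1)
total = 1 + 2 + 4 + 5 + 1 = 13

Minimum assignment cost: 13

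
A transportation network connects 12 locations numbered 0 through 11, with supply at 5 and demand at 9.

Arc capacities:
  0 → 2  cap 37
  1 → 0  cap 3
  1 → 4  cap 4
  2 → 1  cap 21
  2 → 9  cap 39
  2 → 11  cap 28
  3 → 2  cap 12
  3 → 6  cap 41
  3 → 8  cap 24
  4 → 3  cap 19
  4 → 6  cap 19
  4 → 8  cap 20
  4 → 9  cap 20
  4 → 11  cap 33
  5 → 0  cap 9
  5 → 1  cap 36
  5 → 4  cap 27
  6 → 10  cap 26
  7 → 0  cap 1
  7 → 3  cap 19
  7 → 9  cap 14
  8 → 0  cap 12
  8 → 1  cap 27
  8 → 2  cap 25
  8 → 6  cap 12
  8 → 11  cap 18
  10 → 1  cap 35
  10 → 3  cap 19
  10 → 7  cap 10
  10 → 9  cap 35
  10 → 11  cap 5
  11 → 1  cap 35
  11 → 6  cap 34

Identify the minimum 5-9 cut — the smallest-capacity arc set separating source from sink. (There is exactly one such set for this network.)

augment #1: 5→4→9 push 20
augment #2: 5→0→2→9 push 9
augment #3: 5→1→0→2→9 push 3
augment #4: 5→4→3→2→9 push 7
augment #5: 5→1→4→3→2→9 push 4
max flow = 43; residual-reachable set from 5 gives S-side
cut edges (S→T): {(1,0), (1,4), (5,0), (5,4)} total cap 43

Min-cut arcs: {(1,0), (1,4), (5,0), (5,4)} (total capacity 43)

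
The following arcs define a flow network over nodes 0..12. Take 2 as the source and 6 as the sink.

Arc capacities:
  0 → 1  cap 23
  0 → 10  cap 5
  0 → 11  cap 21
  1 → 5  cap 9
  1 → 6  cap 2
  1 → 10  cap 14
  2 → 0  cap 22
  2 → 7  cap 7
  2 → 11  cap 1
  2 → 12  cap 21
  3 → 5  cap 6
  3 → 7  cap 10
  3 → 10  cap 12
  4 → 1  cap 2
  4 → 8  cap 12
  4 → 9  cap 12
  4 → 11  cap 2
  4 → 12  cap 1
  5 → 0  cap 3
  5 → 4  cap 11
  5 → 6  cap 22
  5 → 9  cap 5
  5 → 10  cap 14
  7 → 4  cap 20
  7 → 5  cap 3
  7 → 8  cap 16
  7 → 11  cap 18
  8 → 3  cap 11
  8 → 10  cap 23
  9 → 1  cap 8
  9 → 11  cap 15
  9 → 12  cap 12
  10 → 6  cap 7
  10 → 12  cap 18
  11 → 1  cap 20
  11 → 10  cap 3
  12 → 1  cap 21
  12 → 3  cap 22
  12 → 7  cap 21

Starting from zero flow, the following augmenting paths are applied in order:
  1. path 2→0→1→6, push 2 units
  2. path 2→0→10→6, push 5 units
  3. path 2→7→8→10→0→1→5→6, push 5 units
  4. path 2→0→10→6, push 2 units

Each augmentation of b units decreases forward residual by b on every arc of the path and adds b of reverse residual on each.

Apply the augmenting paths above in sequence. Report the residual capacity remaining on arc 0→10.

Residual capacity of (0,10): 3

after path 1 (2→0→1→6, push 2): res(0,10)=5
after path 2 (2→0→10→6, push 5): res(0,10)=0
after path 3 (2→7→8→10→0→1→5→6, push 5): res(0,10)=5
after path 4 (2→0→10→6, push 2): res(0,10)=3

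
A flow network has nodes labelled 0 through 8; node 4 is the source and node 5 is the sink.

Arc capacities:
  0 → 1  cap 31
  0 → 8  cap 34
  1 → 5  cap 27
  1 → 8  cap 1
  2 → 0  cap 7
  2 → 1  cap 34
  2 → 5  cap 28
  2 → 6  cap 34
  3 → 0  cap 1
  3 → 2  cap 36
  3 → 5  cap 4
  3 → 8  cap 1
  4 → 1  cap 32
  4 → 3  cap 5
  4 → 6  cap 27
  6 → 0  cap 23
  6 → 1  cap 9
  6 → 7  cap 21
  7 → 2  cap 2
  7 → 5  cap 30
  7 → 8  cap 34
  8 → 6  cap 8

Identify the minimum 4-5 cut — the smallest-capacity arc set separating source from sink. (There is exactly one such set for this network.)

Min-cut arcs: {(1,5), (4,3), (6,7)} (total capacity 53)

augment #1: 4→1→5 push 27
augment #2: 4→3→5 push 4
augment #3: 4→3→2→5 push 1
augment #4: 4→6→7→5 push 21
max flow = 53; residual-reachable set from 4 gives S-side
cut edges (S→T): {(1,5), (4,3), (6,7)} total cap 53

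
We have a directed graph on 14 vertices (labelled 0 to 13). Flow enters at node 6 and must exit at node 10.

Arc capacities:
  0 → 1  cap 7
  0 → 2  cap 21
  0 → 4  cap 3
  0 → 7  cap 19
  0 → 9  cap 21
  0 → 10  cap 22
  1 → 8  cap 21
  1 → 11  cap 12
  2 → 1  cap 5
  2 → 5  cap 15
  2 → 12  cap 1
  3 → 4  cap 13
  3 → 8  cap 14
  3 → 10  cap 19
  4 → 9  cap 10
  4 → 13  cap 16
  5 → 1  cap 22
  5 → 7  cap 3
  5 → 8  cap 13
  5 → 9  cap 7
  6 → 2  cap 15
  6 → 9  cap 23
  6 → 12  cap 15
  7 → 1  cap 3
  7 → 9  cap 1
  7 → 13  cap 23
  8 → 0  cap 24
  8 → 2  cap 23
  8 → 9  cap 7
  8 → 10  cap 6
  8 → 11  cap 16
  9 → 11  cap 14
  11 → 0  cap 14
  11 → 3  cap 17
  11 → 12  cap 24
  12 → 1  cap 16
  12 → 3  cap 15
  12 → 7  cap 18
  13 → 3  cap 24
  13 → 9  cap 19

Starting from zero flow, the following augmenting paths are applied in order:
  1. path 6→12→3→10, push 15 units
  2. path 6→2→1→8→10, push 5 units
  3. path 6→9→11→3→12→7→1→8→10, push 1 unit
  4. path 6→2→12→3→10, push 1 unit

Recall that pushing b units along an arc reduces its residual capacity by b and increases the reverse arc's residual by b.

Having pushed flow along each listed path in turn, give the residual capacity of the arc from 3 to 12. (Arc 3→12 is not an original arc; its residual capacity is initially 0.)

Residual capacity of (3,12): 15

after path 1 (6→12→3→10, push 15): res(3,12)=15
after path 2 (6→2→1→8→10, push 5): res(3,12)=15
after path 3 (6→9→11→3→12→7→1→8→10, push 1): res(3,12)=14
after path 4 (6→2→12→3→10, push 1): res(3,12)=15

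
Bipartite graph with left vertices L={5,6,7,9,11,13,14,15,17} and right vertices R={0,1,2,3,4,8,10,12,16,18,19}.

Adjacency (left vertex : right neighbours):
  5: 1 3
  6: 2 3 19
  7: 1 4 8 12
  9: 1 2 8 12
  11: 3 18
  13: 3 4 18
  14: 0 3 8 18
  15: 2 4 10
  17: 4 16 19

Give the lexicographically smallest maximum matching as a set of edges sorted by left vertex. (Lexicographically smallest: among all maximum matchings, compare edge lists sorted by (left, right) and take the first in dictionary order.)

|M| = 9 (so the lex-smallest maximum matching has 9 edges)
process left vertices in ascending order; for each, take the smallest-labelled available neighbour that still permits 9 edges overall, or leave it unmatched if none does
lex-smallest matching: {5-1, 6-2, 7-4, 9-8, 11-3, 13-18, 14-0, 15-10, 17-16}

Lex-smallest maximum matching: {(5,1), (6,2), (7,4), (9,8), (11,3), (13,18), (14,0), (15,10), (17,16)}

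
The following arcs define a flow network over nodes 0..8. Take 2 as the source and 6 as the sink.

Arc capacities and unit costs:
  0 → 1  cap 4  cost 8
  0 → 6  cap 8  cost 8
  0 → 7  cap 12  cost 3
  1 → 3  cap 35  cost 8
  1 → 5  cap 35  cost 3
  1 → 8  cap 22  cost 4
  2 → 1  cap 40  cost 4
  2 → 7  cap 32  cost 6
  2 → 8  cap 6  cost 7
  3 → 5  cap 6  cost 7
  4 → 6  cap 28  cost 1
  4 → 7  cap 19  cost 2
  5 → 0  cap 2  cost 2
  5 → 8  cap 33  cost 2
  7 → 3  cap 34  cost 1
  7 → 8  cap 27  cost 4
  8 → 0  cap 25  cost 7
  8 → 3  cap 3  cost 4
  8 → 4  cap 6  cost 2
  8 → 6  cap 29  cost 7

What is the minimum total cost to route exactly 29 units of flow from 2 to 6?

shortest-cost path #1: 2→8→4→6 push 6 @ unit cost 10 (adds 60)
shortest-cost path #2: 2→1→8→6 push 22 @ unit cost 15 (adds 330)
shortest-cost path #3: 2→1→5→8→6 push 1 @ unit cost 16 (adds 16)
total cost = 406

Minimum cost for 29 units: 406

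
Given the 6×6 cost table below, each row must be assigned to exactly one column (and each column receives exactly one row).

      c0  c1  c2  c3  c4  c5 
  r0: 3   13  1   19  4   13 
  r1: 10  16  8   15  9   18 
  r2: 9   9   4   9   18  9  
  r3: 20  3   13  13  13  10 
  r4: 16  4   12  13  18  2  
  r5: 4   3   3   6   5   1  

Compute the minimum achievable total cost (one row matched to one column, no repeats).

Minimum assignment cost: 27

optimal assignment: row0→col0 (cost 3), row1→col4 (cost 9), row2→col2 (cost 4), row3→col1 (cost 3), row4→col5 (cost 2), row5→col3 (cost 6)
total = 3 + 9 + 4 + 3 + 2 + 6 = 27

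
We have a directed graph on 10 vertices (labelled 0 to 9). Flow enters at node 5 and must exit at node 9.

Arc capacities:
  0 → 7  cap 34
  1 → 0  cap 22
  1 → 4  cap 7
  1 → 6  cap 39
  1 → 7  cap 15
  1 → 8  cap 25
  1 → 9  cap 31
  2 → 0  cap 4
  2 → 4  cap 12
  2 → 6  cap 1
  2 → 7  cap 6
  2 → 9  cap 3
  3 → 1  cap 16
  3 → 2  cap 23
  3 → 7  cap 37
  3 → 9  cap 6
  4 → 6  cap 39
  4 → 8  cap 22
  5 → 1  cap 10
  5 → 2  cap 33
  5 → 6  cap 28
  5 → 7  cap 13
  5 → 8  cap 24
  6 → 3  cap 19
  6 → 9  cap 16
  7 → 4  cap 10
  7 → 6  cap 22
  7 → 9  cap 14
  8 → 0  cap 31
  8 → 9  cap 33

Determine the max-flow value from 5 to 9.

augment #1: 5→1→9 bottleneck 10, total now 10
augment #2: 5→2→9 bottleneck 3, total now 13
augment #3: 5→6→9 bottleneck 16, total now 29
augment #4: 5→7→9 bottleneck 13, total now 42
augment #5: 5→8→9 bottleneck 24, total now 66
augment #6: 5→2→7→9 bottleneck 1, total now 67
augment #7: 5→6→3→9 bottleneck 6, total now 73
augment #8: 5→2→4→8→9 bottleneck 9, total now 82
augment #9: 5→6→3→1→9 bottleneck 6, total now 88
augment #10: 5→2→6→3→1→9 bottleneck 1, total now 89
augment #11: 5→2→4→6→3→1→9 bottleneck 3, total now 92
augment #12: 5→2→7→6→3→1→9 bottleneck 3, total now 95

Maximum flow value: 95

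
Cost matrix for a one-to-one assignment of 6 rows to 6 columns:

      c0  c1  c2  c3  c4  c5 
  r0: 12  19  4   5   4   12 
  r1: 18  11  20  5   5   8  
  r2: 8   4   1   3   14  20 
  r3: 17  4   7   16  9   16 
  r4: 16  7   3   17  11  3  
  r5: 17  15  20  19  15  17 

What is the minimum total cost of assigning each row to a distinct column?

Minimum assignment cost: 34

optimal assignment: row0→col4 (cost 4), row1→col3 (cost 5), row2→col2 (cost 1), row3→col1 (cost 4), row4→col5 (cost 3), row5→col0 (cost 17)
total = 4 + 5 + 1 + 4 + 3 + 17 = 34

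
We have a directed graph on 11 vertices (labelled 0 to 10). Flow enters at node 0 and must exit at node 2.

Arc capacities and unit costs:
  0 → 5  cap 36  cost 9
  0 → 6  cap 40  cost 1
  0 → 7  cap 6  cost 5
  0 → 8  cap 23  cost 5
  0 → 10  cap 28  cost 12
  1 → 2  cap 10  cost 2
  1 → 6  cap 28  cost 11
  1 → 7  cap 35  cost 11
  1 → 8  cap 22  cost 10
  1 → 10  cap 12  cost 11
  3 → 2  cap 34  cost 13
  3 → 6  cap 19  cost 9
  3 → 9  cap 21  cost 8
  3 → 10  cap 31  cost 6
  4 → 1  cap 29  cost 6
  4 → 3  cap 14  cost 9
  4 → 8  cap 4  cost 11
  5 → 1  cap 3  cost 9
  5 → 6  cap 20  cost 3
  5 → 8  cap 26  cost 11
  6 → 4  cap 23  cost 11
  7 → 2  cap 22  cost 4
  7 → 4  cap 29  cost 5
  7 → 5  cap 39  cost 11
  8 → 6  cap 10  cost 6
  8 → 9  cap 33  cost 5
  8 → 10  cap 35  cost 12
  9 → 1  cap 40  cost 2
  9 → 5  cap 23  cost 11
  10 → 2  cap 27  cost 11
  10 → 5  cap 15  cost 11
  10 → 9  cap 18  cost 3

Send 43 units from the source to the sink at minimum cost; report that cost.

Minimum cost for 43 units: 815

shortest-cost path #1: 0→7→2 push 6 @ unit cost 9 (adds 54)
shortest-cost path #2: 0→8→9→1→2 push 10 @ unit cost 14 (adds 140)
shortest-cost path #3: 0→10→2 push 27 @ unit cost 23 (adds 621)
total cost = 815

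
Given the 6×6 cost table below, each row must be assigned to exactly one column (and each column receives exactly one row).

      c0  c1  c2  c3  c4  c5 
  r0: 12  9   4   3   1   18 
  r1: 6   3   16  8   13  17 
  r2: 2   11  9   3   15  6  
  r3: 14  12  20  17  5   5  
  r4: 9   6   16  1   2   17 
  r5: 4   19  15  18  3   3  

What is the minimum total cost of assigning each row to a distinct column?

one of 2 optimal assignments: row0→col2 (cost 4), row1→col1 (cost 3), row2→col0 (cost 2), row3→col4 (cost 5), row4→col3 (cost 1), row5→col5 (cost 3)
total = 4 + 3 + 2 + 5 + 1 + 3 = 18

Minimum assignment cost: 18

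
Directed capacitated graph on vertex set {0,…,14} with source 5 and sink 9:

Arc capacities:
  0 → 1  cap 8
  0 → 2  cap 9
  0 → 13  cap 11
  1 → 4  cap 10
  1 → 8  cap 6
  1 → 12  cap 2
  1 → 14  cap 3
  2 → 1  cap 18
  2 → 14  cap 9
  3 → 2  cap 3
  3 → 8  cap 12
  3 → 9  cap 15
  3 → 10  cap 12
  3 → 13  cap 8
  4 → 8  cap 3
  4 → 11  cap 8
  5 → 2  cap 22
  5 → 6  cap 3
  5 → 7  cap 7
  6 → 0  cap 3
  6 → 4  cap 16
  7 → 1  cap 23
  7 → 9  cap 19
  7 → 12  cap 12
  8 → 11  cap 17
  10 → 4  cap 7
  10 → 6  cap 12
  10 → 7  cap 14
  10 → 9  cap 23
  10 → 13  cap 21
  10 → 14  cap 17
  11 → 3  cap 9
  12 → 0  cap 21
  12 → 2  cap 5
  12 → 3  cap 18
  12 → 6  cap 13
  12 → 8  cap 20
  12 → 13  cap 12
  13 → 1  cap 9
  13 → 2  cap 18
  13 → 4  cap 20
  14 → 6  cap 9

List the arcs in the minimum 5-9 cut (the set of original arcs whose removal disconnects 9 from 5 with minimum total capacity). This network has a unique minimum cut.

Min-cut arcs: {(1,12), (5,7), (11,3)} (total capacity 18)

augment #1: 5→7→9 push 7
augment #2: 5→2→1→12→3→9 push 2
augment #3: 5→6→4→11→3→9 push 3
augment #4: 5→2→1→4→11→3→9 push 5
augment #5: 5→2→1→8→11→3→9 push 1
max flow = 18; residual-reachable set from 5 gives S-side
cut edges (S→T): {(1,12), (5,7), (11,3)} total cap 18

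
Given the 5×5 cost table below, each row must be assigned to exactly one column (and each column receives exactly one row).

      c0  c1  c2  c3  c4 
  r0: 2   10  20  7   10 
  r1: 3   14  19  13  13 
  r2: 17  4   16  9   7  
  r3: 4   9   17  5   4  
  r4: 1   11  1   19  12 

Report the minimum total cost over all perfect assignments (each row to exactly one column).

Minimum assignment cost: 19

optimal assignment: row0→col3 (cost 7), row1→col0 (cost 3), row2→col1 (cost 4), row3→col4 (cost 4), row4→col2 (cost 1)
total = 7 + 3 + 4 + 4 + 1 = 19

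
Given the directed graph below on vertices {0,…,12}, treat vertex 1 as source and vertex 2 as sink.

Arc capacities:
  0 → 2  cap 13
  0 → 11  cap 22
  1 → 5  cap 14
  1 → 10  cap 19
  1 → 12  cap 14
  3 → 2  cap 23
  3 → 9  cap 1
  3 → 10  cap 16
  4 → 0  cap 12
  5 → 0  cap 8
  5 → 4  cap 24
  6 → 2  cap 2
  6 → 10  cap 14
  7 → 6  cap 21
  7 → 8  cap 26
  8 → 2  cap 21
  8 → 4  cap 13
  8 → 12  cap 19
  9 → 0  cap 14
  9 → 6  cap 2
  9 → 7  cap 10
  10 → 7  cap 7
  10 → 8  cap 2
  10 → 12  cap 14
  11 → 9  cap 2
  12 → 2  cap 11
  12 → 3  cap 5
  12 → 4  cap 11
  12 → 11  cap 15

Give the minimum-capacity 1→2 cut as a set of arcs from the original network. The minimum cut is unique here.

Min-cut arcs: {(0,2), (10,7), (10,8), (11,9), (12,2), (12,3)} (total capacity 40)

augment #1: 1→12→2 push 11
augment #2: 1→5→0→2 push 8
augment #3: 1→10→8→2 push 2
augment #4: 1→12→3→2 push 3
augment #5: 1→5→4→0→2 push 5
augment #6: 1→10→7→6→2 push 2
augment #7: 1→10→7→8→2 push 5
augment #8: 1→10→12→3→2 push 2
augment #9: 1→10→12→11→9→7→8→2 push 2
max flow = 40; residual-reachable set from 1 gives S-side
cut edges (S→T): {(0,2), (10,7), (10,8), (11,9), (12,2), (12,3)} total cap 40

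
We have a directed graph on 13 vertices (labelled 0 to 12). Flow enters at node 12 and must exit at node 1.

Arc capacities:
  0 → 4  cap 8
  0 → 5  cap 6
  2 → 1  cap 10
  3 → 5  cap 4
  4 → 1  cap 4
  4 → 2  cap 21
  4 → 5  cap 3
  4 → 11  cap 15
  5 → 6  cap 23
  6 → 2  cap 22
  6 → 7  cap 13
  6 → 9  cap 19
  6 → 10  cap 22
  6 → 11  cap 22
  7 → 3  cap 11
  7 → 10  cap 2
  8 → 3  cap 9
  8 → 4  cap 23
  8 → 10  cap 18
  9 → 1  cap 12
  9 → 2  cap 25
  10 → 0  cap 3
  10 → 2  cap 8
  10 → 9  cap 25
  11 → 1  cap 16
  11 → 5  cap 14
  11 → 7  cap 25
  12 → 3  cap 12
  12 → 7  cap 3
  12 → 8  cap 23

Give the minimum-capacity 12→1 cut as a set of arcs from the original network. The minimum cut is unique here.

Min-cut arcs: {(3,5), (7,10), (12,8)} (total capacity 29)

augment #1: 12→8→4→1 push 4
augment #2: 12→7→10→2→1 push 2
augment #3: 12→8→4→2→1 push 8
augment #4: 12→8→4→11→1 push 11
augment #5: 12→3→5→6→9→1 push 4
max flow = 29; residual-reachable set from 12 gives S-side
cut edges (S→T): {(3,5), (7,10), (12,8)} total cap 29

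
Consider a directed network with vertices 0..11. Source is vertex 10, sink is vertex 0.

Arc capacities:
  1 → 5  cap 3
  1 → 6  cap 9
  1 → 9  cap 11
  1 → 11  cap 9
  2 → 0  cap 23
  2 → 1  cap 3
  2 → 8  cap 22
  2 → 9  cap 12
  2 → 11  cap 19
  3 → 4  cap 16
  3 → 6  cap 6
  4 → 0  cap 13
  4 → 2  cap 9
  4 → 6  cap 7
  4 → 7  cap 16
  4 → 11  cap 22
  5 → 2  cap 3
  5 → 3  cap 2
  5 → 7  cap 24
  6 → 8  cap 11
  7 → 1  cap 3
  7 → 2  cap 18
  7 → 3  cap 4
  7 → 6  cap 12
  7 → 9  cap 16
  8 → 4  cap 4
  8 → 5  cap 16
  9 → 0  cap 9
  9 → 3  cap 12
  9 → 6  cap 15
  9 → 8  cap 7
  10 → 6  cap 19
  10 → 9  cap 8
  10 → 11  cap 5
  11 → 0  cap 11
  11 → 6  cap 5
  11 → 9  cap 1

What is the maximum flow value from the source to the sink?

Maximum flow value: 24

augment #1: 10→9→0 bottleneck 8, total now 8
augment #2: 10→11→0 bottleneck 5, total now 13
augment #3: 10→6→8→4→0 bottleneck 4, total now 17
augment #4: 10→6→8→5→2→0 bottleneck 3, total now 20
augment #5: 10→6→8→5→3→4→0 bottleneck 2, total now 22
augment #6: 10→6→8→5→7→2→0 bottleneck 2, total now 24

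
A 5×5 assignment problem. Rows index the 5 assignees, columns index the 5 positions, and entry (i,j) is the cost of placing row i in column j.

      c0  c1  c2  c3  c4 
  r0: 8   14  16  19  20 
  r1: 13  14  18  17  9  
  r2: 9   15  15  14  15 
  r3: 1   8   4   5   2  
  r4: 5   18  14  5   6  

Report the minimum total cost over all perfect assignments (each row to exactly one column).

one of 2 optimal assignments: row0→col0 (cost 8), row1→col4 (cost 9), row2→col1 (cost 15), row3→col2 (cost 4), row4→col3 (cost 5)
total = 8 + 9 + 15 + 4 + 5 = 41

Minimum assignment cost: 41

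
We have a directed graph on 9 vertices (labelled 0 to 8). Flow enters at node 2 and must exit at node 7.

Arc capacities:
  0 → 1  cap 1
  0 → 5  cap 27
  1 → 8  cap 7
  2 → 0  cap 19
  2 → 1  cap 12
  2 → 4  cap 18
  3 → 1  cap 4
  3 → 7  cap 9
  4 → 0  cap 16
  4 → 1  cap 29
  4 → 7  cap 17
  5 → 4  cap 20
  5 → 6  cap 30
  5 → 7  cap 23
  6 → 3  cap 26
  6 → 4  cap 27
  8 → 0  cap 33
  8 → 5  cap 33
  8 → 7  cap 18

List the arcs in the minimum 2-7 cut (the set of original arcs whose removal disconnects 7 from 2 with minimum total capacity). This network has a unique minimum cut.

augment #1: 2→4→7 push 17
augment #2: 2→0→5→7 push 19
augment #3: 2→1→8→7 push 7
augment #4: 2→4→0→5→7 push 1
max flow = 44; residual-reachable set from 2 gives S-side
cut edges (S→T): {(1,8), (2,0), (2,4)} total cap 44

Min-cut arcs: {(1,8), (2,0), (2,4)} (total capacity 44)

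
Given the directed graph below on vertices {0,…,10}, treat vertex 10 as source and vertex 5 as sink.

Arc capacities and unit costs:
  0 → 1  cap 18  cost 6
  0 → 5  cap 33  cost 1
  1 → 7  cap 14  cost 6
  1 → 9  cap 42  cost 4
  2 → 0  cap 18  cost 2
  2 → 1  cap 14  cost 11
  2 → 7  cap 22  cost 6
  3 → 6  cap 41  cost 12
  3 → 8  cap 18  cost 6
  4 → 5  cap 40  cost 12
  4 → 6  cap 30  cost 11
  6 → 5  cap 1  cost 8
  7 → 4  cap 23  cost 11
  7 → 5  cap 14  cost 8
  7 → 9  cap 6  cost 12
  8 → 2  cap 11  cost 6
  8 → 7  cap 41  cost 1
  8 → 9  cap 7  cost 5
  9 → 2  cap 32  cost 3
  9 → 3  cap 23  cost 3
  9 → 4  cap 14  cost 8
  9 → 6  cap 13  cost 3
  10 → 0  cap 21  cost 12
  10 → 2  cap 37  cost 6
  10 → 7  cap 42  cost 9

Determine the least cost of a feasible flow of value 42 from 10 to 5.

shortest-cost path #1: 10→2→0→5 push 18 @ unit cost 9 (adds 162)
shortest-cost path #2: 10→0→5 push 15 @ unit cost 13 (adds 195)
shortest-cost path #3: 10→7→5 push 9 @ unit cost 17 (adds 153)
total cost = 510

Minimum cost for 42 units: 510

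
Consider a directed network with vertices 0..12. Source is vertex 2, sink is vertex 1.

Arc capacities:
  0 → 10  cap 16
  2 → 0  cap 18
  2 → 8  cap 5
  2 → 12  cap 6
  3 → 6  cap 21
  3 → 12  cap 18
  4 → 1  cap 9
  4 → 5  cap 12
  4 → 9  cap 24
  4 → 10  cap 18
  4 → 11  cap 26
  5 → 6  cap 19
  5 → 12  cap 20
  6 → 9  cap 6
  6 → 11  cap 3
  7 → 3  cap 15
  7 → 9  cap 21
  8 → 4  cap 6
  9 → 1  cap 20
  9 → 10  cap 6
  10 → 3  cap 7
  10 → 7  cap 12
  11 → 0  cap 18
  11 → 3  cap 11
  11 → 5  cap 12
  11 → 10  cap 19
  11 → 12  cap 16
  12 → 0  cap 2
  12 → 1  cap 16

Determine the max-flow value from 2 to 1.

augment #1: 2→12→1 bottleneck 6, total now 6
augment #2: 2→8→4→1 bottleneck 5, total now 11
augment #3: 2→0→10→3→12→1 bottleneck 7, total now 18
augment #4: 2→0→10→7→9→1 bottleneck 9, total now 27

Maximum flow value: 27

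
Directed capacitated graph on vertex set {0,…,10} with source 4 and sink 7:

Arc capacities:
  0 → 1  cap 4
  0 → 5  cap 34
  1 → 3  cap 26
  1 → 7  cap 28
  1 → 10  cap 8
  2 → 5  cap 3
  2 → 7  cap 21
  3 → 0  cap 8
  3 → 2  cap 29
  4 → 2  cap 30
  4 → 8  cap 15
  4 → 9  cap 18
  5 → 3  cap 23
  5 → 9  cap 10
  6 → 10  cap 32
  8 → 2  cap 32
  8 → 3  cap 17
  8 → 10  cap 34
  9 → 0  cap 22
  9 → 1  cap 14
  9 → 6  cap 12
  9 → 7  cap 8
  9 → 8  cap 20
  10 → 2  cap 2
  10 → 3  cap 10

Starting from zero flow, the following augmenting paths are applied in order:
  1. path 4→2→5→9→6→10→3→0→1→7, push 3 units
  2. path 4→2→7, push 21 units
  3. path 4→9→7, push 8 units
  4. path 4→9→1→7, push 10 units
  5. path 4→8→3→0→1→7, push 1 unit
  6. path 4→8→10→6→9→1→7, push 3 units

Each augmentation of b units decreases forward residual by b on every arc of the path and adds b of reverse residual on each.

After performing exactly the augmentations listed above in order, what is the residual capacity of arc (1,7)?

Residual capacity of (1,7): 11

after path 1 (4→2→5→9→6→10→3→0→1→7, push 3): res(1,7)=25
after path 2 (4→2→7, push 21): res(1,7)=25
after path 3 (4→9→7, push 8): res(1,7)=25
after path 4 (4→9→1→7, push 10): res(1,7)=15
after path 5 (4→8→3→0→1→7, push 1): res(1,7)=14
after path 6 (4→8→10→6→9→1→7, push 3): res(1,7)=11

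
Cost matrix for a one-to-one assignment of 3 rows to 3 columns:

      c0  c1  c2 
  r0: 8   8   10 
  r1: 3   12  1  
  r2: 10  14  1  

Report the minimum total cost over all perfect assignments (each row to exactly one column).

Minimum assignment cost: 12

optimal assignment: row0→col1 (cost 8), row1→col0 (cost 3), row2→col2 (cost 1)
total = 8 + 3 + 1 = 12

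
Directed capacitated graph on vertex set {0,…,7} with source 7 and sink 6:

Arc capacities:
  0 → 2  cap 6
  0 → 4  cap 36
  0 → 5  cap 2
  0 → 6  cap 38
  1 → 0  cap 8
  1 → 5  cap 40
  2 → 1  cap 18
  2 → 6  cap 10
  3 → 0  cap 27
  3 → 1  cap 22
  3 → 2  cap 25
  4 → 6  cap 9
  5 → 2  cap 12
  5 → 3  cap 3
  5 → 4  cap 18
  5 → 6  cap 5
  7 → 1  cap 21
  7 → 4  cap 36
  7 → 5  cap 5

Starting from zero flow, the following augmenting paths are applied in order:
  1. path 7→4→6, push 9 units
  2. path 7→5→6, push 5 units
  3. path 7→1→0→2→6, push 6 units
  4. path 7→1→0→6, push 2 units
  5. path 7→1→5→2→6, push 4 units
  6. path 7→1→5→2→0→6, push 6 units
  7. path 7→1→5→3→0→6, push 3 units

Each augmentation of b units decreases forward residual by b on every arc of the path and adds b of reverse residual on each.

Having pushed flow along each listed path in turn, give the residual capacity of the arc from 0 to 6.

after path 1 (7→4→6, push 9): res(0,6)=38
after path 2 (7→5→6, push 5): res(0,6)=38
after path 3 (7→1→0→2→6, push 6): res(0,6)=38
after path 4 (7→1→0→6, push 2): res(0,6)=36
after path 5 (7→1→5→2→6, push 4): res(0,6)=36
after path 6 (7→1→5→2→0→6, push 6): res(0,6)=30
after path 7 (7→1→5→3→0→6, push 3): res(0,6)=27

Residual capacity of (0,6): 27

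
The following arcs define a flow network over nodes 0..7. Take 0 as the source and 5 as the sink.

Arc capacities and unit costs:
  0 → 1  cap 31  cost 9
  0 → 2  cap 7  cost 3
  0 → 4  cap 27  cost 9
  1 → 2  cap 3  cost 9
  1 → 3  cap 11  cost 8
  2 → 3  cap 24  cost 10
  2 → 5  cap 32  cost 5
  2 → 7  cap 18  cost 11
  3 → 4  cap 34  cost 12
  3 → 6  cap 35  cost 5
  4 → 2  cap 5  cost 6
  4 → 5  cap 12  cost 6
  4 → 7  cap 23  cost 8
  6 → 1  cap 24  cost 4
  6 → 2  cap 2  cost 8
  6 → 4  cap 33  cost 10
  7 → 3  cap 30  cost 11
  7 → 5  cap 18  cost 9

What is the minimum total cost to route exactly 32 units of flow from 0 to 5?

Minimum cost for 32 units: 535

shortest-cost path #1: 0→2→5 push 7 @ unit cost 8 (adds 56)
shortest-cost path #2: 0→4→5 push 12 @ unit cost 15 (adds 180)
shortest-cost path #3: 0→4→2→5 push 5 @ unit cost 20 (adds 100)
shortest-cost path #4: 0→1→2→5 push 3 @ unit cost 23 (adds 69)
shortest-cost path #5: 0→4→7→5 push 5 @ unit cost 26 (adds 130)
total cost = 535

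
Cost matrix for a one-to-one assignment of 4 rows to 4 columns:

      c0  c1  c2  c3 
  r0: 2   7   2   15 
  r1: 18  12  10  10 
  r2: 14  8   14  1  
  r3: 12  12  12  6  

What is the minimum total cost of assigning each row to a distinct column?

Minimum assignment cost: 25

optimal assignment: row0→col0 (cost 2), row1→col2 (cost 10), row2→col3 (cost 1), row3→col1 (cost 12)
total = 2 + 10 + 1 + 12 = 25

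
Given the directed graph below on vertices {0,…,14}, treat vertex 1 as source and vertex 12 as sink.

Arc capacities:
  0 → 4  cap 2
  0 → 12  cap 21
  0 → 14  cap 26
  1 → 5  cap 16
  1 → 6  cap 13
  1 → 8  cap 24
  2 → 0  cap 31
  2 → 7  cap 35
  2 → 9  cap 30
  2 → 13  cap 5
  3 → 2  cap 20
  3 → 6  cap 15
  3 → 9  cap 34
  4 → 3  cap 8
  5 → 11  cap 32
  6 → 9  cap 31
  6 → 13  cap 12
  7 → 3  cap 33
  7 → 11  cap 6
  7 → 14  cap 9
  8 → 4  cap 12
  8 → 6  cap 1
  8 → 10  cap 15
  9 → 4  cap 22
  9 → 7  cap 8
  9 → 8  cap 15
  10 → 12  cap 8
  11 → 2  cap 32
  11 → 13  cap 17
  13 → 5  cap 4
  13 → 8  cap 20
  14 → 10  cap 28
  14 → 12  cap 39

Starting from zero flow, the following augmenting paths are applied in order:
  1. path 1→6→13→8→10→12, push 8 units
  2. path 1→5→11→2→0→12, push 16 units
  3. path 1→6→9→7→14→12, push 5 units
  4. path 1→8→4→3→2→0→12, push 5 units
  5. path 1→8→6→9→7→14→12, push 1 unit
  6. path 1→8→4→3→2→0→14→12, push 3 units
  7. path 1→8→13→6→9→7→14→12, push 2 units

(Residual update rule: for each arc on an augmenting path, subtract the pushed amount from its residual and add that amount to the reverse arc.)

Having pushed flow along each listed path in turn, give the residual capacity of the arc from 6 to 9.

after path 1 (1→6→13→8→10→12, push 8): res(6,9)=31
after path 2 (1→5→11→2→0→12, push 16): res(6,9)=31
after path 3 (1→6→9→7→14→12, push 5): res(6,9)=26
after path 4 (1→8→4→3→2→0→12, push 5): res(6,9)=26
after path 5 (1→8→6→9→7→14→12, push 1): res(6,9)=25
after path 6 (1→8→4→3→2→0→14→12, push 3): res(6,9)=25
after path 7 (1→8→13→6→9→7→14→12, push 2): res(6,9)=23

Residual capacity of (6,9): 23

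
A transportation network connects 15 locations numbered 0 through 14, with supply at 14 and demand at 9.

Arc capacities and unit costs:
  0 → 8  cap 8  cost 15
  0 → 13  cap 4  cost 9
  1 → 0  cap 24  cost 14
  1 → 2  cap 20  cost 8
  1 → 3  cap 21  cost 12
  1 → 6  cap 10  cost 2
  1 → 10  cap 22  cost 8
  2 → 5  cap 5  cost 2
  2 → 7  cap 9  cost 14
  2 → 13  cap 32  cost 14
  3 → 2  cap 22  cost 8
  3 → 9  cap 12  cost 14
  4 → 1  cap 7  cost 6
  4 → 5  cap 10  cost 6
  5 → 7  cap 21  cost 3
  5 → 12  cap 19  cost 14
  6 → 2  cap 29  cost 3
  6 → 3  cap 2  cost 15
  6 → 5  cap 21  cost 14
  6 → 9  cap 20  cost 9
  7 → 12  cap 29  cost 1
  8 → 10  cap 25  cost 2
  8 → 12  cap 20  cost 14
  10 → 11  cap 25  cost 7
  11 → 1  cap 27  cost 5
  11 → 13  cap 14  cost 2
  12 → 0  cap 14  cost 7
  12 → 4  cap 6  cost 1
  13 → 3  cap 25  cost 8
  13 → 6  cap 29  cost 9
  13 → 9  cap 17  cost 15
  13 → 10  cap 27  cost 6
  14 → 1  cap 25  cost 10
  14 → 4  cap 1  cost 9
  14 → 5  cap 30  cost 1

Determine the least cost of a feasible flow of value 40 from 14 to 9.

shortest-cost path #1: 14→1→6→9 push 10 @ unit cost 21 (adds 210)
shortest-cost path #2: 14→1→3→9 push 12 @ unit cost 36 (adds 432)
shortest-cost path #3: 14→5→7→12→0→13→9 push 4 @ unit cost 36 (adds 144)
shortest-cost path #4: 14→1→10→11→13→9 push 3 @ unit cost 42 (adds 126)
shortest-cost path #5: 14→5→7→12→4→1→10→11→13→9 push 6 @ unit cost 44 (adds 264)
shortest-cost path #6: 14→4→1→10→11→13→9 push 1 @ unit cost 47 (adds 47)
shortest-cost path #7: 14→5→7→12→0→8→10→11→13→9 push 3 @ unit cost 53 (adds 159)
shortest-cost path #8: 14→5→7→12→0→8→10→11→13→6→9 push 1 @ unit cost 56 (adds 56)
total cost = 1438

Minimum cost for 40 units: 1438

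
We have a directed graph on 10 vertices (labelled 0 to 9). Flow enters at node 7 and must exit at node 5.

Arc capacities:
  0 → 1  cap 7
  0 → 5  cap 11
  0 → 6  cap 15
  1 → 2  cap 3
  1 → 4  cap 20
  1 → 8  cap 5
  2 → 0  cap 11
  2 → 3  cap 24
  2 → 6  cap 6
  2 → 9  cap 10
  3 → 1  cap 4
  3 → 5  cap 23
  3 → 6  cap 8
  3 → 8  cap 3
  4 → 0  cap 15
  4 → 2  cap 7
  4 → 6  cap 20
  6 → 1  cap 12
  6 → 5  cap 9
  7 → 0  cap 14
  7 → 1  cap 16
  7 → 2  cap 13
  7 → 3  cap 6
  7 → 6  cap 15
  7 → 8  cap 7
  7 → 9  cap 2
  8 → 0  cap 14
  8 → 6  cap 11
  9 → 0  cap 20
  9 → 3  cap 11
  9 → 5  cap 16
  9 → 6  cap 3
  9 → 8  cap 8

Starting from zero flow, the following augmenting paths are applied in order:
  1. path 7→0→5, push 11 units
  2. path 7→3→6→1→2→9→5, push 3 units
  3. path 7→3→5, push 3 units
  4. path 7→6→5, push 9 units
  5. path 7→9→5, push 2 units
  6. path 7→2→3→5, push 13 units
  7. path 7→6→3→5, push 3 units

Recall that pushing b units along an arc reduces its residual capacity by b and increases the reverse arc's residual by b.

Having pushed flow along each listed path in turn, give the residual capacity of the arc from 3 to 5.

Residual capacity of (3,5): 4

after path 1 (7→0→5, push 11): res(3,5)=23
after path 2 (7→3→6→1→2→9→5, push 3): res(3,5)=23
after path 3 (7→3→5, push 3): res(3,5)=20
after path 4 (7→6→5, push 9): res(3,5)=20
after path 5 (7→9→5, push 2): res(3,5)=20
after path 6 (7→2→3→5, push 13): res(3,5)=7
after path 7 (7→6→3→5, push 3): res(3,5)=4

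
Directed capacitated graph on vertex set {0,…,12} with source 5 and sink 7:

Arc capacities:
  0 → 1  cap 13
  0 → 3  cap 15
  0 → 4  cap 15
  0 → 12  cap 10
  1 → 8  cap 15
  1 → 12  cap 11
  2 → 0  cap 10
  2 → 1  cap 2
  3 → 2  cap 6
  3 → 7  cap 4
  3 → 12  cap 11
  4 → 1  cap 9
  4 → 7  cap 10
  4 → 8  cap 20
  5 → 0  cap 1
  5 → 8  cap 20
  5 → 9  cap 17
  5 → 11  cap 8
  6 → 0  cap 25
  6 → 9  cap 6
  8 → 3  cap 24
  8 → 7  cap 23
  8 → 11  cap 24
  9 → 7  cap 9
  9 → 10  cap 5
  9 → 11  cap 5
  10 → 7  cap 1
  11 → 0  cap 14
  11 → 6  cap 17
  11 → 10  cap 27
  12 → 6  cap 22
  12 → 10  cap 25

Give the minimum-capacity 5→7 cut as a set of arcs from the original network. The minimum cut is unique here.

Min-cut arcs: {(5,0), (5,8), (5,11), (9,7), (9,11), (10,7)} (total capacity 44)

augment #1: 5→8→7 push 20
augment #2: 5→9→7 push 9
augment #3: 5→0→3→7 push 1
augment #4: 5→9→10→7 push 1
augment #5: 5→11→0→3→7 push 3
augment #6: 5→11→0→4→7 push 5
augment #7: 5→9→11→0→4→7 push 5
max flow = 44; residual-reachable set from 5 gives S-side
cut edges (S→T): {(5,0), (5,8), (5,11), (9,7), (9,11), (10,7)} total cap 44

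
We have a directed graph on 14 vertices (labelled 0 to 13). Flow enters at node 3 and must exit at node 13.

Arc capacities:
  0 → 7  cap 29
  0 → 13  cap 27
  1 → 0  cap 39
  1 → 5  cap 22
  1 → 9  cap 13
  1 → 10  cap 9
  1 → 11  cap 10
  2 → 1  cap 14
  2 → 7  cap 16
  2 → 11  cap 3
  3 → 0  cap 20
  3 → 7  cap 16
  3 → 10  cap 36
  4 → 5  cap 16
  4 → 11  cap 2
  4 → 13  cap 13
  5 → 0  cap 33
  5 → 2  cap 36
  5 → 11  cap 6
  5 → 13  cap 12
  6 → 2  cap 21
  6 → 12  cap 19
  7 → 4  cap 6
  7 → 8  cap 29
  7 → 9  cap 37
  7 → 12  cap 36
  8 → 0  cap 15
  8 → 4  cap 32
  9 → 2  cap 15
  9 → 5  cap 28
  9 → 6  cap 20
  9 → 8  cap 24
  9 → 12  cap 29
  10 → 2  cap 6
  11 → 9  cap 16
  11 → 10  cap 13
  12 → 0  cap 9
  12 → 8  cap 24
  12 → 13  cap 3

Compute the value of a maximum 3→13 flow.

Maximum flow value: 42

augment #1: 3→0→13 bottleneck 20, total now 20
augment #2: 3→7→4→13 bottleneck 6, total now 26
augment #3: 3→7→12→13 bottleneck 3, total now 29
augment #4: 3→7→8→0→13 bottleneck 7, total now 36
augment #5: 3→10→2→1→5→13 bottleneck 6, total now 42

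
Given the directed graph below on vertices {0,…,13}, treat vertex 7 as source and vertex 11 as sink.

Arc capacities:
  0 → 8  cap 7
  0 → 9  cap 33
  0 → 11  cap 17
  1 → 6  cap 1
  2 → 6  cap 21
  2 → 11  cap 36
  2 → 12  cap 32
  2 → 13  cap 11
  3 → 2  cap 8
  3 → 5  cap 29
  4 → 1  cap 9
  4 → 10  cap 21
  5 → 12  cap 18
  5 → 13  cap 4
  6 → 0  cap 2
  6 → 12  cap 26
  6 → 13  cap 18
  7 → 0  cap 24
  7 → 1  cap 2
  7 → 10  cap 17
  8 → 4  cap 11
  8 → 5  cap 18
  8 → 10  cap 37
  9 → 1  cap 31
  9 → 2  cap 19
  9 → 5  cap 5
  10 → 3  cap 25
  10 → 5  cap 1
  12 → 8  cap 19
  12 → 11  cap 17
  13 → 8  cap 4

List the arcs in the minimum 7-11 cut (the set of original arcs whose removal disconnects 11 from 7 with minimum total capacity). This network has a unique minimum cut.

Min-cut arcs: {(1,6), (7,0), (7,10)} (total capacity 42)

augment #1: 7→0→11 push 17
augment #2: 7→0→9→2→11 push 7
augment #3: 7→1→6→12→11 push 1
augment #4: 7→10→3→2→11 push 8
augment #5: 7→10→5→12→11 push 1
augment #6: 7→10→3→5→12→11 push 8
max flow = 42; residual-reachable set from 7 gives S-side
cut edges (S→T): {(1,6), (7,0), (7,10)} total cap 42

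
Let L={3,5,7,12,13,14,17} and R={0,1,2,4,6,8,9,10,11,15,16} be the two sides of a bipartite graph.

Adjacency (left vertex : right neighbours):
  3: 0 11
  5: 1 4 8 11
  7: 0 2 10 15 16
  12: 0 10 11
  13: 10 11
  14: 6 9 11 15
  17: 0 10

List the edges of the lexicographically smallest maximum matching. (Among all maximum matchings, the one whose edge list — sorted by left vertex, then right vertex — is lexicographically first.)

Lex-smallest maximum matching: {(3,0), (5,1), (7,2), (12,10), (13,11), (14,6)}

|M| = 6 (so the lex-smallest maximum matching has 6 edges)
process left vertices in ascending order; for each, take the smallest-labelled available neighbour that still permits 6 edges overall, or leave it unmatched if none does
lex-smallest matching: {3-0, 5-1, 7-2, 12-10, 13-11, 14-6}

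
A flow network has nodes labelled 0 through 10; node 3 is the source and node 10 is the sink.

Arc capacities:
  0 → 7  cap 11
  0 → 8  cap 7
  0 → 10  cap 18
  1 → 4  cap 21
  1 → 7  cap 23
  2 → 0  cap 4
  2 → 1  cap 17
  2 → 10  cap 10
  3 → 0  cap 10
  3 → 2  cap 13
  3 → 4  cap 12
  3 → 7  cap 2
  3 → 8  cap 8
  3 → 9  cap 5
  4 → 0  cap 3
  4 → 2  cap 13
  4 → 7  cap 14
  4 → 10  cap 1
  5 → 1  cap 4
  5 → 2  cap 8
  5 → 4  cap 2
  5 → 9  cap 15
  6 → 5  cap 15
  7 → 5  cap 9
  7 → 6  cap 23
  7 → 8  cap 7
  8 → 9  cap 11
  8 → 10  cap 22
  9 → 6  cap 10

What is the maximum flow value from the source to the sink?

Maximum flow value: 43

augment #1: 3→0→10 bottleneck 10, total now 10
augment #2: 3→2→10 bottleneck 10, total now 20
augment #3: 3→4→10 bottleneck 1, total now 21
augment #4: 3→8→10 bottleneck 8, total now 29
augment #5: 3→2→0→10 bottleneck 3, total now 32
augment #6: 3→4→0→10 bottleneck 3, total now 35
augment #7: 3→7→8→10 bottleneck 2, total now 37
augment #8: 3→4→2→0→10 bottleneck 1, total now 38
augment #9: 3→4→7→8→10 bottleneck 5, total now 43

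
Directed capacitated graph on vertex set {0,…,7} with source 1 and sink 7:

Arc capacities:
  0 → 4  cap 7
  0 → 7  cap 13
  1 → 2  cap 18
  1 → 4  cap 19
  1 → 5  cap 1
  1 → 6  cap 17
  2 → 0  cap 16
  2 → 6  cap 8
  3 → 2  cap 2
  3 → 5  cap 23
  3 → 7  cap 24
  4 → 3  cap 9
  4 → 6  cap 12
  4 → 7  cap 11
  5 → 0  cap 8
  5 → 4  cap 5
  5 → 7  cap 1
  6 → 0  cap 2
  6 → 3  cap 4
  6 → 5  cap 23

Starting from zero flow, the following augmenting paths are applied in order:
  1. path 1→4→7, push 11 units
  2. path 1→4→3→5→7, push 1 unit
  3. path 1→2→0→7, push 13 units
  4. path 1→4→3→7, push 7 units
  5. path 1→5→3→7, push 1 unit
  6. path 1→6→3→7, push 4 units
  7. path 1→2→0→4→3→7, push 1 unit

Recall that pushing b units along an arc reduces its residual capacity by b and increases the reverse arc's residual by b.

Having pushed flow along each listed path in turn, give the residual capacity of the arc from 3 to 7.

after path 1 (1→4→7, push 11): res(3,7)=24
after path 2 (1→4→3→5→7, push 1): res(3,7)=24
after path 3 (1→2→0→7, push 13): res(3,7)=24
after path 4 (1→4→3→7, push 7): res(3,7)=17
after path 5 (1→5→3→7, push 1): res(3,7)=16
after path 6 (1→6→3→7, push 4): res(3,7)=12
after path 7 (1→2→0→4→3→7, push 1): res(3,7)=11

Residual capacity of (3,7): 11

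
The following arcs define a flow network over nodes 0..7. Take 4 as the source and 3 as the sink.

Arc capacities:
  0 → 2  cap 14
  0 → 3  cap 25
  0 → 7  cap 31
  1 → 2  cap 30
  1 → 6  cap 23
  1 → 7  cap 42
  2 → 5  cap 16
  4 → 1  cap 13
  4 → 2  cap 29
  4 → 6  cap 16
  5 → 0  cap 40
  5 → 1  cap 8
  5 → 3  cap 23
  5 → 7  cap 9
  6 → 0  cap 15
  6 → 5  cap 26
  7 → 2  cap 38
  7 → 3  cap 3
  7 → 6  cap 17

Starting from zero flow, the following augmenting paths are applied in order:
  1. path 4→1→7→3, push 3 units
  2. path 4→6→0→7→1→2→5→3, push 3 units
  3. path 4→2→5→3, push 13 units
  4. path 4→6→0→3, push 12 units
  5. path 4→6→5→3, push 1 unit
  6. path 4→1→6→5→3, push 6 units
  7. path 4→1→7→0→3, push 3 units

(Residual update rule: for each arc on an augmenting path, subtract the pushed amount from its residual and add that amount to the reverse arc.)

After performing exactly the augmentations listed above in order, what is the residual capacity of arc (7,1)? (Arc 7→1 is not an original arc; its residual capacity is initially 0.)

Residual capacity of (7,1): 3

after path 1 (4→1→7→3, push 3): res(7,1)=3
after path 2 (4→6→0→7→1→2→5→3, push 3): res(7,1)=0
after path 3 (4→2→5→3, push 13): res(7,1)=0
after path 4 (4→6→0→3, push 12): res(7,1)=0
after path 5 (4→6→5→3, push 1): res(7,1)=0
after path 6 (4→1→6→5→3, push 6): res(7,1)=0
after path 7 (4→1→7→0→3, push 3): res(7,1)=3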